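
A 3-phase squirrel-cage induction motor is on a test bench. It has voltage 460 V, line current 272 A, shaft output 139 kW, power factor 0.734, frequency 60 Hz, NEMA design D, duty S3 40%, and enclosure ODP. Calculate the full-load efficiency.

P_out = 139 kW = 139000 W
P_in = √3·V_L·I_L·cosφ = 1.732 × 460 × 272 × 0.734 = 159064 W
η = P_out / P_in = 139000 / 159064 = 0.874 = 87.4%

87.4 %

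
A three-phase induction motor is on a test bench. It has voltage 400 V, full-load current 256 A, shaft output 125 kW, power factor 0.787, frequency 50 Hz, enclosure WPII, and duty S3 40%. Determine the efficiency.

89.6 %

P_out = 125 kW = 125000 W
P_in = √3·V_L·I_L·cosφ = 1.732 × 400 × 256 × 0.787 = 139580 W
η = P_out / P_in = 125000 / 139580 = 0.896 = 89.6%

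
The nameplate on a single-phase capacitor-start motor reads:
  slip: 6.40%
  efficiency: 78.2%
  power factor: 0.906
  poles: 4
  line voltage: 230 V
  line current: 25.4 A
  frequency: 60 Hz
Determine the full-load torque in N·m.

23.5 N·m

P_in = V·I·cosφ = 230 × 25.4 × 0.906 = 5293 W
P_out = η·P_in = 0.782 × 5293 = 4139 W
n_s = 120×60/4 = 1800 rpm; n = 1800×(1−0.064) = 1685 rpm
ω = 2π×1685/60 = 176.5 rad/s
τ = P_out/ω = 4139/176.5 = 23.5 N·m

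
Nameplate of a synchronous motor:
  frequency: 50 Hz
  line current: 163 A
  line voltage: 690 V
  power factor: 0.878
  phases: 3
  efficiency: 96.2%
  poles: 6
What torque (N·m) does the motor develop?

P_in = √3·V·I·cosφ = 1.732 × 690 × 163 × 0.878 = 171033 W
P_out = η·P_in = 0.962 × 171033 = 164534 W
n = n_s = 120×50/6 = 1000 rpm (synchronous)
ω = 2π×1000/60 = 104.7 rad/s
τ = P_out/ω = 164534/104.7 = 1570 N·m

1570 N·m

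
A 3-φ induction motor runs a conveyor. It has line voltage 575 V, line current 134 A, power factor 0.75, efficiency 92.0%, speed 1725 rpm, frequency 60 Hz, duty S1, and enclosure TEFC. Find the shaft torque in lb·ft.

376 lb·ft

P_in = √3·V·I·cosφ = 1.732 × 575 × 134 × 0.75 = 100088 W
P_out = η·P_in = 0.92 × 100088 = 92081 W
n = 1725 rpm
ω = 2π×1725/60 = 180.6 rad/s
τ = P_out/ω = 92081/180.6 = 509.9 N·m
In lb·ft: 509.9/1.356 = 376 lb·ft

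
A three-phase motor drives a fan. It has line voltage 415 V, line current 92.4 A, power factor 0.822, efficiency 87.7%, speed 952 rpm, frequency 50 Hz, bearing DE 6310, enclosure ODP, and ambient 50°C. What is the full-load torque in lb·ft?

P_in = √3·V·I·cosφ = 1.732 × 415 × 92.4 × 0.822 = 54593 W
P_out = η·P_in = 0.877 × 54593 = 47878 W
n = 952 rpm
ω = 2π×952/60 = 99.69 rad/s
τ = P_out/ω = 47878/99.69 = 480.3 N·m
In lb·ft: 480.3/1.356 = 354 lb·ft

354 lb·ft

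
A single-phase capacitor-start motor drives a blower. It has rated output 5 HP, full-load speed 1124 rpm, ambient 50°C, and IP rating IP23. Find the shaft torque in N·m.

31.7 N·m

P_out = 5 × 746 = 3730 W
ω = 2π × 1124/60 = 117.7 rad/s
τ = P_out/ω = 3730/117.7 = 31.7 N·m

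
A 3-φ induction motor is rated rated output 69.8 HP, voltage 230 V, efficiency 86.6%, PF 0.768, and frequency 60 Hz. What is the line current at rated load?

P_out = 69.8 × 746 = 52071 W
P_in = P_out / η = 52071 / 0.866 = 60128 W
I_L = P_in / (√3·V_L·cosφ) = 60128 / (1.732 × 230 × 0.768) = 197 A

197 A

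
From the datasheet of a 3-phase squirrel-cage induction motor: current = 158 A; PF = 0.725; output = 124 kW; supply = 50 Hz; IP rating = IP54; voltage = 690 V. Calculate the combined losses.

12.9 kW

P_in = √3·V·I·cosφ = 1.732×690×158×0.725 = 136896 W
P_out = 124000 W
Losses = P_in − P_out = 136896 − 124000 = 12896 W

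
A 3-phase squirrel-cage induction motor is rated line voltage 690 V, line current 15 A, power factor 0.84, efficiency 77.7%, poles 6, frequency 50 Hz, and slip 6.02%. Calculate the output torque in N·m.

119 N·m

P_in = √3·V·I·cosφ = 1.732 × 690 × 15 × 0.84 = 15058 W
P_out = η·P_in = 0.777 × 15058 = 11700 W
n_s = 120×50/6 = 1000 rpm; n = 1000×(1−0.0602) = 940 rpm
ω = 2π×940/60 = 98.44 rad/s
τ = P_out/ω = 11700/98.44 = 119 N·m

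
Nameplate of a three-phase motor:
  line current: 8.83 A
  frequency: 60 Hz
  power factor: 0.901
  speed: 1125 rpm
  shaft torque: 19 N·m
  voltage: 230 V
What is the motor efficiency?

70.6 %

ω = 2π × 1125/60 = 117.8 rad/s; P_out = τω = 19 × 117.8 = 2238 W
P_in = √3·V_L·I_L·cosφ = 1.732 × 230 × 8.83 × 0.901 = 3169 W
η = P_out / P_in = 2238 / 3169 = 0.706 = 70.6%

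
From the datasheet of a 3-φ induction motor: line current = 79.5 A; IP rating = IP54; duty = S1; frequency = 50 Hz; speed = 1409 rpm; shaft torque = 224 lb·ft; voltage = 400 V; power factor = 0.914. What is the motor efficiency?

89.0 %

τ = 224 lb·ft × 1.356 = 303.7 N·m
ω = 2π × 1409/60 = 147.6 rad/s; P_out = τω = 303.7 × 147.6 = 44826 W
P_in = √3·V_L·I_L·cosφ = 1.732 × 400 × 79.5 × 0.914 = 50341 W
η = P_out / P_in = 44826 / 50341 = 0.890 = 89.0%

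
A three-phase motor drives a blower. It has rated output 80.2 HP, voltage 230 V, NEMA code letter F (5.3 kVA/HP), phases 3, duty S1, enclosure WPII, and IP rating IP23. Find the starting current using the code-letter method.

1070 A

S_LR = 5.3 × 80.2 = 425.06 kVA
I_LR = S_LR/(√3·V_L) = 425060/(1.732×230) = 1070 A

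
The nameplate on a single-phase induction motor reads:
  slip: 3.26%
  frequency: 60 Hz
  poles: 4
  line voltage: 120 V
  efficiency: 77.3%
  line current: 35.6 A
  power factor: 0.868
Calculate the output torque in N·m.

P_in = V·I·cosφ = 120 × 35.6 × 0.868 = 3708 W
P_out = η·P_in = 0.773 × 3708 = 2866 W
n_s = 120×60/4 = 1800 rpm; n = 1800×(1−0.0326) = 1741 rpm
ω = 2π×1741/60 = 182.3 rad/s
τ = P_out/ω = 2866/182.3 = 15.7 N·m

15.7 N·m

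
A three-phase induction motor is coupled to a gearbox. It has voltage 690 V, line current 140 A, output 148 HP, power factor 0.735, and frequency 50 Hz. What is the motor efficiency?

89.8 %

P_out = 148 × 746 = 110408 W
P_in = √3·V_L·I_L·cosφ = 1.732 × 690 × 140 × 0.735 = 122974 W
η = P_out / P_in = 110408 / 122974 = 0.898 = 89.8%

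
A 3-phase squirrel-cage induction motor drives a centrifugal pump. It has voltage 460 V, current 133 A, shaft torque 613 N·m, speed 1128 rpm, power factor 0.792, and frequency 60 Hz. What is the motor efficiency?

ω = 2π × 1128/60 = 118.1 rad/s; P_out = τω = 613 × 118.1 = 72395 W
P_in = √3·V_L·I_L·cosφ = 1.732 × 460 × 133 × 0.792 = 83923 W
η = P_out / P_in = 72395 / 83923 = 0.863 = 86.3%

86.3 %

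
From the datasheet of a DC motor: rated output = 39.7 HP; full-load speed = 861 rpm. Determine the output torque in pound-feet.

242 lb·ft

P_out = 39.7 × 746 = 29616 W
ω = 2π × 861/60 = 90.16 rad/s
τ = P_out/ω = 29616/90.16 = 328.5 N·m
In lb·ft: 328.5/1.356 = 242 lb·ft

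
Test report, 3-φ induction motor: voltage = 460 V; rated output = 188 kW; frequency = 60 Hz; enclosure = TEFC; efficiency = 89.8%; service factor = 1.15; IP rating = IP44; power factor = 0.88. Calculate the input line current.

P_out = 188 kW = 188000 W
P_in = P_out / η = 188000 / 0.898 = 209354 W
I_L = P_in / (√3·V_L·cosφ) = 209354 / (1.732 × 460 × 0.88) = 299 A

299 A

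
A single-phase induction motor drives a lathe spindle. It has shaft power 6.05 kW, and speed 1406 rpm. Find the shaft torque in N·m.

ω = 2π × 1406/60 = 147.2 rad/s
τ = P/ω = 6050/147.2 = 41.1 N·m

41.1 N·m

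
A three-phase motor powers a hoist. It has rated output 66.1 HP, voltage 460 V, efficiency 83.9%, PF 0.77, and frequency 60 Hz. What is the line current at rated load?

95.8 A

P_out = 66.1 × 746 = 49311 W
P_in = P_out / η = 49311 / 0.839 = 58774 W
I_L = P_in / (√3·V_L·cosφ) = 58774 / (1.732 × 460 × 0.77) = 95.8 A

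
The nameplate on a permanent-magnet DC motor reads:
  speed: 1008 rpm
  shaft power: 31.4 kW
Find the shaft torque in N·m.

ω = 2π × 1008/60 = 105.6 rad/s
τ = P/ω = 31400/105.6 = 297 N·m

297 N·m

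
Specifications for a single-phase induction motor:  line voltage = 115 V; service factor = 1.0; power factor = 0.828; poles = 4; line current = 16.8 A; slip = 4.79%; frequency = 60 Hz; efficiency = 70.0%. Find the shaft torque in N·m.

6.24 N·m

P_in = V·I·cosφ = 115 × 16.8 × 0.828 = 1600 W
P_out = η·P_in = 0.7 × 1600 = 1120 W
n_s = 120×60/4 = 1800 rpm; n = 1800×(1−0.0479) = 1714 rpm
ω = 2π×1714/60 = 179.5 rad/s
τ = P_out/ω = 1120/179.5 = 6.24 N·m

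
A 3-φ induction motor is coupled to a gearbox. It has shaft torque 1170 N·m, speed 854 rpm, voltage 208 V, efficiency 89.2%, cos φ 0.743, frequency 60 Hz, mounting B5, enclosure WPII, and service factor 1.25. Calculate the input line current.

438 A

ω = 2π×854/60 = 89.43 rad/s; P_out = τω = 1170 × 89.43 = 104633 W
P_in = P_out / η = 104633 / 0.892 = 117302 W
I_L = P_in / (√3·V_L·cosφ) = 117302 / (1.732 × 208 × 0.743) = 438 A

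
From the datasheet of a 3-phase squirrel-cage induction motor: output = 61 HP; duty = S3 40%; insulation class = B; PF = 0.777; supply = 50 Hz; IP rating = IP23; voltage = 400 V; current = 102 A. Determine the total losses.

P_in = √3·V·I·cosφ = 1.732×400×102×0.777 = 54907 W
P_out = 61×746 = 45506 W
Losses = P_in − P_out = 54907 − 45506 = 9401 W

9.4 kW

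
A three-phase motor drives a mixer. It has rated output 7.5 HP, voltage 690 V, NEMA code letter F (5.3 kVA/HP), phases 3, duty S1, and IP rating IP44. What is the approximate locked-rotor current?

33.3 A

S_LR = 5.3 × 7.5 = 39.75 kVA
I_LR = S_LR/(√3·V_L) = 39750/(1.732×690) = 33.3 A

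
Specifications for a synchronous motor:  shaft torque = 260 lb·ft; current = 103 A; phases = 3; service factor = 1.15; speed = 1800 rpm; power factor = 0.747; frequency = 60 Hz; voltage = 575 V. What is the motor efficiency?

τ = 260 lb·ft × 1.356 = 352.6 N·m
ω = 2π × 1800/60 = 188.5 rad/s; P_out = τω = 352.6 × 188.5 = 66465 W
P_in = √3·V_L·I_L·cosφ = 1.732 × 575 × 103 × 0.747 = 76626 W
η = P_out / P_in = 66465 / 76626 = 0.867 = 86.7%

86.7 %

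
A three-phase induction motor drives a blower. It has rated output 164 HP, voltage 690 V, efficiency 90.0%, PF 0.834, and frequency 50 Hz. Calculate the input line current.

P_out = 164 × 746 = 122344 W
P_in = P_out / η = 122344 / 0.900 = 135938 W
I_L = P_in / (√3·V_L·cosφ) = 135938 / (1.732 × 690 × 0.834) = 136 A

136 A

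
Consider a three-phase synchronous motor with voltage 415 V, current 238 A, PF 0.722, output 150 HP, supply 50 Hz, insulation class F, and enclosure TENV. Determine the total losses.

P_in = √3·V·I·cosφ = 1.732×415×238×0.722 = 123512 W
P_out = 150×746 = 111900 W
Losses = P_in − P_out = 123512 − 111900 = 11612 W

11600 W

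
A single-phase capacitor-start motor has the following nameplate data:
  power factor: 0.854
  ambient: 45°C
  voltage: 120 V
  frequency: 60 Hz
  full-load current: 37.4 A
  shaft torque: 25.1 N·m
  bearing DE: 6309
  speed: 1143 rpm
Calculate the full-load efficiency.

78.4 %

ω = 2π × 1143/60 = 119.7 rad/s; P_out = τω = 25.1 × 119.7 = 3004 W
P_in = V·I·cosφ = 120 × 37.4 × 0.854 = 3833 W
η = P_out / P_in = 3004 / 3833 = 0.784 = 78.4%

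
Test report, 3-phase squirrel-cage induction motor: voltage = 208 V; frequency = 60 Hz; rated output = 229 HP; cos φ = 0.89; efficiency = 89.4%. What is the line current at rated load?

596 A

P_out = 229 × 746 = 170834 W
P_in = P_out / η = 170834 / 0.894 = 191089 W
I_L = P_in / (√3·V_L·cosφ) = 191089 / (1.732 × 208 × 0.89) = 596 A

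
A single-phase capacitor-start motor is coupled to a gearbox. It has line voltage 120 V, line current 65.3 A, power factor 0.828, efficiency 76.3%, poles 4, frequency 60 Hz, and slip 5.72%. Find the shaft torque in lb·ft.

20.5 lb·ft

P_in = V·I·cosφ = 120 × 65.3 × 0.828 = 6488 W
P_out = η·P_in = 0.763 × 6488 = 4950 W
n_s = 120×60/4 = 1800 rpm; n = 1800×(1−0.0572) = 1697 rpm
ω = 2π×1697/60 = 177.7 rad/s
τ = P_out/ω = 4950/177.7 = 27.86 N·m
In lb·ft: 27.86/1.356 = 20.5 lb·ft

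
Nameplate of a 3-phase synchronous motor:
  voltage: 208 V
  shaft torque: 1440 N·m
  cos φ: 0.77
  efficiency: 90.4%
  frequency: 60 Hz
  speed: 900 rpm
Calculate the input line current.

ω = 2π×900/60 = 94.25 rad/s; P_out = τω = 1440 × 94.25 = 135720 W
P_in = P_out / η = 135720 / 0.904 = 150133 W
I_L = P_in / (√3·V_L·cosφ) = 150133 / (1.732 × 208 × 0.77) = 541 A

541 A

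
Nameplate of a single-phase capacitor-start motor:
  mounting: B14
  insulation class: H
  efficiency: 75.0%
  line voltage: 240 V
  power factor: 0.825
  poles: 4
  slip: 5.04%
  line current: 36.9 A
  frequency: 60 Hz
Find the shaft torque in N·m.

30.6 N·m

P_in = V·I·cosφ = 240 × 36.9 × 0.825 = 7306 W
P_out = η·P_in = 0.75 × 7306 = 5480 W
n_s = 120×60/4 = 1800 rpm; n = 1800×(1−0.0504) = 1709 rpm
ω = 2π×1709/60 = 179 rad/s
τ = P_out/ω = 5480/179 = 30.6 N·m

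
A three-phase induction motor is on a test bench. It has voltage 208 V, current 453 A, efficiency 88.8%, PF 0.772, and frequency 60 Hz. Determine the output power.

112 kW

P_in = √3·V·I·cosφ = 1.732 × 208 × 453 × 0.772 = 125987 W
P_out = η·P_in = 0.888 × 125987 = 111876 W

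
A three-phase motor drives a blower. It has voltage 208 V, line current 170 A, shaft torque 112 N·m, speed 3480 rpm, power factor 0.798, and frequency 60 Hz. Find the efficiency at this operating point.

ω = 2π × 3480/60 = 364.4 rad/s; P_out = τω = 112 × 364.4 = 40813 W
P_in = √3·V_L·I_L·cosφ = 1.732 × 208 × 170 × 0.798 = 48872 W
η = P_out / P_in = 40813 / 48872 = 0.835 = 83.5%

83.5 %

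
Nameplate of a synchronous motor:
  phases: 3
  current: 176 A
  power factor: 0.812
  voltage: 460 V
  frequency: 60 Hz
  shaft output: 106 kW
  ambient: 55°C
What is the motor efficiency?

93.1 %

P_out = 106 kW = 106000 W
P_in = √3·V_L·I_L·cosφ = 1.732 × 460 × 176 × 0.812 = 113861 W
η = P_out / P_in = 106000 / 113861 = 0.931 = 93.1%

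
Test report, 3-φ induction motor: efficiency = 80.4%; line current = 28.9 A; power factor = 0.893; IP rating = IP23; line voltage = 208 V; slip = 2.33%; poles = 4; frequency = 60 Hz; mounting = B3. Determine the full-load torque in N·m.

P_in = √3·V·I·cosφ = 1.732 × 208 × 28.9 × 0.893 = 9297 W
P_out = η·P_in = 0.804 × 9297 = 7475 W
n_s = 120×60/4 = 1800 rpm; n = 1800×(1−0.0233) = 1758 rpm
ω = 2π×1758/60 = 184.1 rad/s
τ = P_out/ω = 7475/184.1 = 40.6 N·m

40.6 N·m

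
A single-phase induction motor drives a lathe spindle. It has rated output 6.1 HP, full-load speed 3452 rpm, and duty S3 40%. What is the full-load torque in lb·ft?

9.28 lb·ft

P_out = 6.1 × 746 = 4551 W
ω = 2π × 3452/60 = 361.5 rad/s
τ = P_out/ω = 4551/361.5 = 12.59 N·m
In lb·ft: 12.59/1.356 = 9.28 lb·ft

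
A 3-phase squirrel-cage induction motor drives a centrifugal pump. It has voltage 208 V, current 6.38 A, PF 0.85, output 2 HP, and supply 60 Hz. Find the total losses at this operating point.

462 W

P_in = √3·V·I·cosφ = 1.732×208×6.38×0.85 = 1954 W
P_out = 2×746 = 1492 W
Losses = P_in − P_out = 1954 − 1492 = 462 W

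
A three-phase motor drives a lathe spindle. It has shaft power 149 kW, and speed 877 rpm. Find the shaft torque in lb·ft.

1200 lb·ft

ω = 2π × 877/60 = 91.84 rad/s
τ = P/ω = 149000/91.84 = 1622 N·m
In lb·ft: 1622/1.356 = 1200 lb·ft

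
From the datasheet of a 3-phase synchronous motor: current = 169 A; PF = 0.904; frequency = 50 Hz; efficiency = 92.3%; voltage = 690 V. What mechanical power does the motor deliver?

169 kW

P_in = √3·V·I·cosφ = 1.732 × 690 × 169 × 0.904 = 182580 W
P_out = η·P_in = 0.923 × 182580 = 168521 W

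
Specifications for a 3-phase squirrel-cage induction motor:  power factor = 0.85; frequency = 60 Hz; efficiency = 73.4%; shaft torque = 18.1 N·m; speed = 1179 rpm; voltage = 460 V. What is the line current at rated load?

ω = 2π×1179/60 = 123.5 rad/s; P_out = τω = 18.1 × 123.5 = 2235 W
P_in = P_out / η = 2235 / 0.734 = 3045 W
I_L = P_in / (√3·V_L·cosφ) = 3045 / (1.732 × 460 × 0.85) = 4.5 A

4.5 A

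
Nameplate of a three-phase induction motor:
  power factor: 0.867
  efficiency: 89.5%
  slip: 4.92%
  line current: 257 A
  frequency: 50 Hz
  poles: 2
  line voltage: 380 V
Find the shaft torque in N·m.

439 N·m

P_in = √3·V·I·cosφ = 1.732 × 380 × 257 × 0.867 = 146651 W
P_out = η·P_in = 0.895 × 146651 = 131253 W
n_s = 120×50/2 = 3000 rpm; n = 3000×(1−0.0492) = 2852 rpm
ω = 2π×2852/60 = 298.7 rad/s
τ = P_out/ω = 131253/298.7 = 439 N·m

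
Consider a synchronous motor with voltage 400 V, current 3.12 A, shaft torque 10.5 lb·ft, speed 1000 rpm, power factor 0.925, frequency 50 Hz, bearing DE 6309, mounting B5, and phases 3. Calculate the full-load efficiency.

τ = 10.5 lb·ft × 1.356 = 14.24 N·m
ω = 2π × 1000/60 = 104.7 rad/s; P_out = τω = 14.24 × 104.7 = 1491 W
P_in = √3·V_L·I_L·cosφ = 1.732 × 400 × 3.12 × 0.925 = 1999 W
η = P_out / P_in = 1491 / 1999 = 0.746 = 74.6%

74.6 %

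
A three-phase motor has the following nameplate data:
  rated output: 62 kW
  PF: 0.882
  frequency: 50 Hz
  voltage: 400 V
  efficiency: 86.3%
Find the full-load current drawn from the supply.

118 A

P_out = 62 kW = 62000 W
P_in = P_out / η = 62000 / 0.863 = 71842 W
I_L = P_in / (√3·V_L·cosφ) = 71842 / (1.732 × 400 × 0.882) = 118 A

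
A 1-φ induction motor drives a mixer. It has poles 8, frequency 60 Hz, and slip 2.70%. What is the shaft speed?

n_s = 120f/p = 120×60/8 = 900 rpm
n = n_s(1 − s) = 900 × (1 − 0.027) = 876 rpm

876 rpm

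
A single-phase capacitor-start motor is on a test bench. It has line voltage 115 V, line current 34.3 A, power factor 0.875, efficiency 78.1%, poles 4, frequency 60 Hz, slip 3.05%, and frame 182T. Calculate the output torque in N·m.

14.8 N·m

P_in = V·I·cosφ = 115 × 34.3 × 0.875 = 3451 W
P_out = η·P_in = 0.781 × 3451 = 2695 W
n_s = 120×60/4 = 1800 rpm; n = 1800×(1−0.0305) = 1745 rpm
ω = 2π×1745/60 = 182.7 rad/s
τ = P_out/ω = 2695/182.7 = 14.8 N·m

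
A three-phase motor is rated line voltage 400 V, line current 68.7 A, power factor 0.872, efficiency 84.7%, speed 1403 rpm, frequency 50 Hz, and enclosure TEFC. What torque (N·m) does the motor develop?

239 N·m

P_in = √3·V·I·cosφ = 1.732 × 400 × 68.7 × 0.872 = 41503 W
P_out = η·P_in = 0.847 × 41503 = 35153 W
n = 1403 rpm
ω = 2π×1403/60 = 146.9 rad/s
τ = P_out/ω = 35153/146.9 = 239 N·m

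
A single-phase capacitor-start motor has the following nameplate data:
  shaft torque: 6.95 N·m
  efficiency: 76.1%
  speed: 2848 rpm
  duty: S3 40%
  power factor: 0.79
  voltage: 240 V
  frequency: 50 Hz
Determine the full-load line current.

14.4 A

ω = 2π×2848/60 = 298.2 rad/s; P_out = τω = 6.95 × 298.2 = 2072 W
P_in = P_out / η = 2072 / 0.761 = 2723 W
I = P_in / (V·cosφ) = 2723 / (240 × 0.79) = 14.4 A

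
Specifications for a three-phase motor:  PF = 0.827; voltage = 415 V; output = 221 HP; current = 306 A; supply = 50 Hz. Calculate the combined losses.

P_in = √3·V·I·cosφ = 1.732×415×306×0.827 = 181896 W
P_out = 221×746 = 164866 W
Losses = P_in − P_out = 181896 − 164866 = 17030 W

17 kW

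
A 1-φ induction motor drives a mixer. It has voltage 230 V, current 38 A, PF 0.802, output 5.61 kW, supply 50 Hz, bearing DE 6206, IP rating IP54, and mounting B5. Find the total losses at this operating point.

P_in = V·I·cosφ = 230×38×0.802 = 7009 W
P_out = 5610 W
Losses = P_in − P_out = 7009 − 5610 = 1399 W

1400 W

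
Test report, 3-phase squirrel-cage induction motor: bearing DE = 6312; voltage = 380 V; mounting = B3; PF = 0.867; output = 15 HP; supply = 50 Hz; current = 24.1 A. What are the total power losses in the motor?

P_in = √3·V·I·cosφ = 1.732×380×24.1×0.867 = 13752 W
P_out = 15×746 = 11190 W
Losses = P_in − P_out = 13752 − 11190 = 2562 W

2.56 kW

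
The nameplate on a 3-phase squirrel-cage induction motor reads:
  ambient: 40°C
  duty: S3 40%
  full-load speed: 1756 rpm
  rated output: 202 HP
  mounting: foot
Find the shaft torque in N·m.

819 N·m

P_out = 202 × 746 = 150692 W
ω = 2π × 1756/60 = 183.9 rad/s
τ = P_out/ω = 150692/183.9 = 819 N·m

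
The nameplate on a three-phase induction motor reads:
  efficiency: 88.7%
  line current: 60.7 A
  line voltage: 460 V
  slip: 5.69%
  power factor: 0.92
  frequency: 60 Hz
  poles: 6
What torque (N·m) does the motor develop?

P_in = √3·V·I·cosφ = 1.732 × 460 × 60.7 × 0.92 = 44492 W
P_out = η·P_in = 0.887 × 44492 = 39464 W
n_s = 120×60/6 = 1200 rpm; n = 1200×(1−0.0569) = 1132 rpm
ω = 2π×1132/60 = 118.5 rad/s
τ = P_out/ω = 39464/118.5 = 333 N·m

333 N·m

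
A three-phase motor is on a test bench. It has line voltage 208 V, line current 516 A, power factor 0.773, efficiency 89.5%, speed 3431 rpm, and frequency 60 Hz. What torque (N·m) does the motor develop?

P_in = √3·V·I·cosφ = 1.732 × 208 × 516 × 0.773 = 143695 W
P_out = η·P_in = 0.895 × 143695 = 128607 W
n = 3431 rpm
ω = 2π×3431/60 = 359.3 rad/s
τ = P_out/ω = 128607/359.3 = 358 N·m

358 N·m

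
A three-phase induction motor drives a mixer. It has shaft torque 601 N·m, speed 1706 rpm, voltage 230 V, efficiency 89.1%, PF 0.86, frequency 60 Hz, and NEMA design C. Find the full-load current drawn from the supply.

ω = 2π×1706/60 = 178.7 rad/s; P_out = τω = 601 × 178.7 = 107399 W
P_in = P_out / η = 107399 / 0.891 = 120538 W
I_L = P_in / (√3·V_L·cosφ) = 120538 / (1.732 × 230 × 0.86) = 352 A

352 A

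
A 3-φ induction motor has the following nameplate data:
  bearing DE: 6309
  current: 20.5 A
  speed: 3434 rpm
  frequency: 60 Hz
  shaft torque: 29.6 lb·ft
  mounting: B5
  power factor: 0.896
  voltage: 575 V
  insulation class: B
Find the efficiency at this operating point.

τ = 29.6 lb·ft × 1.356 = 40.14 N·m
ω = 2π × 3434/60 = 359.6 rad/s; P_out = τω = 40.14 × 359.6 = 14434 W
P_in = √3·V_L·I_L·cosφ = 1.732 × 575 × 20.5 × 0.896 = 18293 W
η = P_out / P_in = 14434 / 18293 = 0.789 = 78.9%

78.9 %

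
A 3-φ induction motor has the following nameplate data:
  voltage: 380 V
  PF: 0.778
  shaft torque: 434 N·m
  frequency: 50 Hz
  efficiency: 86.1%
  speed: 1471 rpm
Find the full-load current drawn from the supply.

152 A

ω = 2π×1471/60 = 154 rad/s; P_out = τω = 434 × 154 = 66836 W
P_in = P_out / η = 66836 / 0.861 = 77626 W
I_L = P_in / (√3·V_L·cosφ) = 77626 / (1.732 × 380 × 0.778) = 152 A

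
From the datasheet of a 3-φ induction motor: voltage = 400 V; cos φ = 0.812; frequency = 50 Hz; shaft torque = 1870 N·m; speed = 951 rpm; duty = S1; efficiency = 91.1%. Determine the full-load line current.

363 A

ω = 2π×951/60 = 99.59 rad/s; P_out = τω = 1870 × 99.59 = 186233 W
P_in = P_out / η = 186233 / 0.911 = 204427 W
I_L = P_in / (√3·V_L·cosφ) = 204427 / (1.732 × 400 × 0.812) = 363 A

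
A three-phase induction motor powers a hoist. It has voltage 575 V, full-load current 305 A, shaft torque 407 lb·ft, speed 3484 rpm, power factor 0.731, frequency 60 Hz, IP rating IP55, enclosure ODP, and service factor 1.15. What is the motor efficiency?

τ = 407 lb·ft × 1.356 = 551.9 N·m
ω = 2π × 3484/60 = 364.8 rad/s; P_out = τω = 551.9 × 364.8 = 201333 W
P_in = √3·V_L·I_L·cosφ = 1.732 × 575 × 305 × 0.731 = 222041 W
η = P_out / P_in = 201333 / 222041 = 0.907 = 90.7%

90.7 %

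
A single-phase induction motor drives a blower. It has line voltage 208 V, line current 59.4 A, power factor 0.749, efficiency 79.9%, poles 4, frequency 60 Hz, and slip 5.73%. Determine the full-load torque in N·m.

41.6 N·m

P_in = V·I·cosφ = 208 × 59.4 × 0.749 = 9254 W
P_out = η·P_in = 0.799 × 9254 = 7394 W
n_s = 120×60/4 = 1800 rpm; n = 1800×(1−0.0573) = 1697 rpm
ω = 2π×1697/60 = 177.7 rad/s
τ = P_out/ω = 7394/177.7 = 41.6 N·m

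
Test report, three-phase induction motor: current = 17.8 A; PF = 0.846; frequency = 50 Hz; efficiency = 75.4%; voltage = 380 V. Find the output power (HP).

10 HP

P_in = √3·V·I·cosφ = 1.732 × 380 × 17.8 × 0.846 = 9911 W
P_out = η·P_in = 0.754 × 9911 = 7473 W
= 7473/746 = 10 HP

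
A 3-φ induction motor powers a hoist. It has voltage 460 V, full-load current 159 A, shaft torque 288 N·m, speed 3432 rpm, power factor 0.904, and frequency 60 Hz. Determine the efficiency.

90.4 %

ω = 2π × 3432/60 = 359.4 rad/s; P_out = τω = 288 × 359.4 = 103507 W
P_in = √3·V_L·I_L·cosφ = 1.732 × 460 × 159 × 0.904 = 114517 W
η = P_out / P_in = 103507 / 114517 = 0.904 = 90.4%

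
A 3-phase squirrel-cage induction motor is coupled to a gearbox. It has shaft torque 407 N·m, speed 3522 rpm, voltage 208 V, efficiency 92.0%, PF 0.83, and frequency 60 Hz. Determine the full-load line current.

ω = 2π×3522/60 = 368.8 rad/s; P_out = τω = 407 × 368.8 = 150102 W
P_in = P_out / η = 150102 / 0.920 = 163154 W
I_L = P_in / (√3·V_L·cosφ) = 163154 / (1.732 × 208 × 0.83) = 546 A

546 A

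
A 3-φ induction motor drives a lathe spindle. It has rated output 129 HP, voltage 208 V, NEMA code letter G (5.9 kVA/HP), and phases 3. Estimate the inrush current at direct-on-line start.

2110 A

S_LR = 5.9 × 129 = 761.1 kVA
I_LR = S_LR/(√3·V_L) = 761100/(1.732×208) = 2110 A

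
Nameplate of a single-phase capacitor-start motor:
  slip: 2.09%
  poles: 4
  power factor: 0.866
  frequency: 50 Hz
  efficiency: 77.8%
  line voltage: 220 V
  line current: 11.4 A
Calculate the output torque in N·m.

11 N·m

P_in = V·I·cosφ = 220 × 11.4 × 0.866 = 2172 W
P_out = η·P_in = 0.778 × 2172 = 1690 W
n_s = 120×50/4 = 1500 rpm; n = 1500×(1−0.0209) = 1469 rpm
ω = 2π×1469/60 = 153.8 rad/s
τ = P_out/ω = 1690/153.8 = 11 N·m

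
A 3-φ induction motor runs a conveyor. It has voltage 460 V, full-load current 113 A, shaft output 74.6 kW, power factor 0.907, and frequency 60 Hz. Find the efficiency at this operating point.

91.4 %

P_out = 74.6 kW = 74600 W
P_in = √3·V_L·I_L·cosφ = 1.732 × 460 × 113 × 0.907 = 81657 W
η = P_out / P_in = 74600 / 81657 = 0.914 = 91.4%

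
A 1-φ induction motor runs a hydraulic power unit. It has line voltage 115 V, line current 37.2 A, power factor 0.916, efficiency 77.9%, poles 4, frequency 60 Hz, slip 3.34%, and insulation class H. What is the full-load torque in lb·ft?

12.4 lb·ft

P_in = V·I·cosφ = 115 × 37.2 × 0.916 = 3919 W
P_out = η·P_in = 0.779 × 3919 = 3053 W
n_s = 120×60/4 = 1800 rpm; n = 1800×(1−0.0334) = 1740 rpm
ω = 2π×1740/60 = 182.2 rad/s
τ = P_out/ω = 3053/182.2 = 16.76 N·m
In lb·ft: 16.76/1.356 = 12.4 lb·ft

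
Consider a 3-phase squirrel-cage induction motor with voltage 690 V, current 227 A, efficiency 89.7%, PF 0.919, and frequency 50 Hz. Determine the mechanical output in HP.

300 HP

P_in = √3·V·I·cosφ = 1.732 × 690 × 227 × 0.919 = 249309 W
P_out = η·P_in = 0.897 × 249309 = 223630 W
= 223630/746 = 300 HP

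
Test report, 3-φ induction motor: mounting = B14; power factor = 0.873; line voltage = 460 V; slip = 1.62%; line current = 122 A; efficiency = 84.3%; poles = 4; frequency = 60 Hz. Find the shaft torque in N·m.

386 N·m

P_in = √3·V·I·cosφ = 1.732 × 460 × 122 × 0.873 = 84855 W
P_out = η·P_in = 0.843 × 84855 = 71533 W
n_s = 120×60/4 = 1800 rpm; n = 1800×(1−0.0162) = 1771 rpm
ω = 2π×1771/60 = 185.5 rad/s
τ = P_out/ω = 71533/185.5 = 386 N·m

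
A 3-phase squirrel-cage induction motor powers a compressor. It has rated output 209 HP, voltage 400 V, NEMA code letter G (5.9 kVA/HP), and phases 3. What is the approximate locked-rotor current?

1780 A

S_LR = 5.9 × 209 = 1233.1 kVA
I_LR = S_LR/(√3·V_L) = 1233100/(1.732×400) = 1780 A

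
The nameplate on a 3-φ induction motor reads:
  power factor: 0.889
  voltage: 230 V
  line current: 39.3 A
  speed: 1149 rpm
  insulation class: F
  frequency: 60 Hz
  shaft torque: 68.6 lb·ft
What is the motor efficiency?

τ = 68.6 lb·ft × 1.356 = 93.02 N·m
ω = 2π × 1149/60 = 120.3 rad/s; P_out = τω = 93.02 × 120.3 = 11190 W
P_in = √3·V_L·I_L·cosφ = 1.732 × 230 × 39.3 × 0.889 = 13918 W
η = P_out / P_in = 11190 / 13918 = 0.804 = 80.4%

80.4 %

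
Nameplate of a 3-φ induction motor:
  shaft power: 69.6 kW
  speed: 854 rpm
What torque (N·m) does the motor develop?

ω = 2π × 854/60 = 89.43 rad/s
τ = P/ω = 69600/89.43 = 778 N·m

778 N·m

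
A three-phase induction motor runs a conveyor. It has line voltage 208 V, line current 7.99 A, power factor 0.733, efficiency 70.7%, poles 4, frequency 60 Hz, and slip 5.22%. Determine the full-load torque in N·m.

P_in = √3·V·I·cosφ = 1.732 × 208 × 7.99 × 0.733 = 2110 W
P_out = η·P_in = 0.707 × 2110 = 1492 W
n_s = 120×60/4 = 1800 rpm; n = 1800×(1−0.0522) = 1706 rpm
ω = 2π×1706/60 = 178.7 rad/s
τ = P_out/ω = 1492/178.7 = 8.35 N·m

8.35 N·m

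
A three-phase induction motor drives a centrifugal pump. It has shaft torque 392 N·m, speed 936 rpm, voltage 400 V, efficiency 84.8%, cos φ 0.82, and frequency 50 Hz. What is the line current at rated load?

ω = 2π×936/60 = 98.02 rad/s; P_out = τω = 392 × 98.02 = 38424 W
P_in = P_out / η = 38424 / 0.848 = 45311 W
I_L = P_in / (√3·V_L·cosφ) = 45311 / (1.732 × 400 × 0.82) = 79.8 A

79.8 A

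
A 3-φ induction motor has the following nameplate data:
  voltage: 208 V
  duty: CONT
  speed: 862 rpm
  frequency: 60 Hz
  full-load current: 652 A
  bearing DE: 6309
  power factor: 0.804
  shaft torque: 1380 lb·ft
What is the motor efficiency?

τ = 1380 lb·ft × 1.356 = 1871 N·m
ω = 2π × 862/60 = 90.27 rad/s; P_out = τω = 1871 × 90.27 = 168895 W
P_in = √3·V_L·I_L·cosφ = 1.732 × 208 × 652 × 0.804 = 188849 W
η = P_out / P_in = 168895 / 188849 = 0.894 = 89.4%

89.4 %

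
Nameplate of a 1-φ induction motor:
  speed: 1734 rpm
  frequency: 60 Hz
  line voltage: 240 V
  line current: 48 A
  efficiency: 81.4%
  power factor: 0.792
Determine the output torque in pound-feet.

30.2 lb·ft

P_in = V·I·cosφ = 240 × 48 × 0.792 = 9124 W
P_out = η·P_in = 0.814 × 9124 = 7427 W
n = 1734 rpm
ω = 2π×1734/60 = 181.6 rad/s
τ = P_out/ω = 7427/181.6 = 40.9 N·m
In lb·ft: 40.9/1.356 = 30.2 lb·ft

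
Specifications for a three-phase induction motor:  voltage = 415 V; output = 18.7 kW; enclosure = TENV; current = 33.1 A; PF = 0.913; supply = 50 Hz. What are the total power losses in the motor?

P_in = √3·V·I·cosφ = 1.732×415×33.1×0.913 = 21722 W
P_out = 18700 W
Losses = P_in − P_out = 21722 − 18700 = 3022 W

3020 W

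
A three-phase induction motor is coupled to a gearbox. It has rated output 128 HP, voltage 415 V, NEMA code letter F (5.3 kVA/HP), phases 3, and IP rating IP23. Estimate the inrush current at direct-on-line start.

S_LR = 5.3 × 128 = 678.4 kVA
I_LR = S_LR/(√3·V_L) = 678400/(1.732×415) = 944 A

944 A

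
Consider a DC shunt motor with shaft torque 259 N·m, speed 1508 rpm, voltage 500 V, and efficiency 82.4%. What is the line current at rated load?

ω = 2π×1508/60 = 157.9 rad/s; P_out = τω = 259 × 157.9 = 40896 W
P_in = P_out / η = 40896 / 0.824 = 49631 W
I = P_in / V = 49631 / 500 = 99.3 A

99.3 A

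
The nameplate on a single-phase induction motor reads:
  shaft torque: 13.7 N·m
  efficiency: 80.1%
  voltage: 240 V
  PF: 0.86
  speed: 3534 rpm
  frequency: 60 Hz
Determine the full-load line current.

30.7 A

ω = 2π×3534/60 = 370.1 rad/s; P_out = τω = 13.7 × 370.1 = 5070 W
P_in = P_out / η = 5070 / 0.801 = 6330 W
I = P_in / (V·cosφ) = 6330 / (240 × 0.86) = 30.7 A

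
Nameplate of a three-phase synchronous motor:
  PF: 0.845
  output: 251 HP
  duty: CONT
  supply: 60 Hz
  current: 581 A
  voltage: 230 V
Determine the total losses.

8330 W

P_in = √3·V·I·cosφ = 1.732×230×581×0.845 = 195573 W
P_out = 251×746 = 187246 W
Losses = P_in − P_out = 195573 − 187246 = 8327 W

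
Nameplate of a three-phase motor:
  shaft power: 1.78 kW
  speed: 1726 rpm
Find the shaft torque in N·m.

9.85 N·m

ω = 2π × 1726/60 = 180.7 rad/s
τ = P/ω = 1780/180.7 = 9.85 N·m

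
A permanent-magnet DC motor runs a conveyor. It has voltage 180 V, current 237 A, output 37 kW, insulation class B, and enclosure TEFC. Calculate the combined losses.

5.66 kW

P_in = V·I = 180×237 = 42660 W
P_out = 37000 W
Losses = P_in − P_out = 42660 − 37000 = 5660 W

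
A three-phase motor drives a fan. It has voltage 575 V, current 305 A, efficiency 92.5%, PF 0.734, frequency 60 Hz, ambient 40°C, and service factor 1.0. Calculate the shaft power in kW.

206 kW

P_in = √3·V·I·cosφ = 1.732 × 575 × 305 × 0.734 = 222952 W
P_out = η·P_in = 0.925 × 222952 = 206231 W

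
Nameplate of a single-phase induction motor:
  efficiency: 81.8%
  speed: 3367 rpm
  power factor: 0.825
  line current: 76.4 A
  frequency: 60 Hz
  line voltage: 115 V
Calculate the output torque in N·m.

P_in = V·I·cosφ = 115 × 76.4 × 0.825 = 7248 W
P_out = η·P_in = 0.818 × 7248 = 5929 W
n = 3367 rpm
ω = 2π×3367/60 = 352.6 rad/s
τ = P_out/ω = 5929/352.6 = 16.8 N·m

16.8 N·m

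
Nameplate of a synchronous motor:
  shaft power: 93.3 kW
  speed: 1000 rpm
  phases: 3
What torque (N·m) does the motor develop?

ω = 2π × 1000/60 = 104.7 rad/s
τ = P/ω = 93300/104.7 = 891 N·m

891 N·m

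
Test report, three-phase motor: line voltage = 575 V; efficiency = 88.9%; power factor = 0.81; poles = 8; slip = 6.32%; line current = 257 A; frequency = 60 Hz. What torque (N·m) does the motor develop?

P_in = √3·V·I·cosφ = 1.732 × 575 × 257 × 0.81 = 207317 W
P_out = η·P_in = 0.889 × 207317 = 184305 W
n_s = 120×60/8 = 900 rpm; n = 900×(1−0.0632) = 843 rpm
ω = 2π×843/60 = 88.28 rad/s
τ = P_out/ω = 184305/88.28 = 2090 N·m

2090 N·m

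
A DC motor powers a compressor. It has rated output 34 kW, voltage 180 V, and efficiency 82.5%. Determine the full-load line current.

P_out = 34 kW = 34000 W
P_in = P_out / η = 34000 / 0.825 = 41212 W
I = P_in / V = 41212 / 180 = 229 A

229 A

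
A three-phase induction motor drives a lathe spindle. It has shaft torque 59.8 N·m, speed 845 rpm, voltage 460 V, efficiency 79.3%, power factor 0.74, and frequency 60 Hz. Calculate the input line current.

11.3 A

ω = 2π×845/60 = 88.49 rad/s; P_out = τω = 59.8 × 88.49 = 5292 W
P_in = P_out / η = 5292 / 0.793 = 6673 W
I_L = P_in / (√3·V_L·cosφ) = 6673 / (1.732 × 460 × 0.74) = 11.3 A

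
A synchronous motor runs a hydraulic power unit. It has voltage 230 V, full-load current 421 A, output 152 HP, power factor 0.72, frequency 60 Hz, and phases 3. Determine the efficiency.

93.9 %

P_out = 152 × 746 = 113392 W
P_in = √3·V_L·I_L·cosφ = 1.732 × 230 × 421 × 0.72 = 120751 W
η = P_out / P_in = 113392 / 120751 = 0.939 = 93.9%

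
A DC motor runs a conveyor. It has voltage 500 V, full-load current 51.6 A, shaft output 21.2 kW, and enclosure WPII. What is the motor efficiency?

82.2 %

P_out = 21.2 kW = 21200 W
P_in = V·I = 500 × 51.6 = 25800 W
η = P_out / P_in = 21200 / 25800 = 0.822 = 82.2%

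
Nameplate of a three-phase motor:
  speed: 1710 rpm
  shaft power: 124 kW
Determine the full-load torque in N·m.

692 N·m

ω = 2π × 1710/60 = 179.1 rad/s
τ = P/ω = 124000/179.1 = 692 N·m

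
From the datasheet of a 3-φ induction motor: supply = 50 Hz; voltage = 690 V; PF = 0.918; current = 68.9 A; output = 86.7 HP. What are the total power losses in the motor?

10.9 kW

P_in = √3·V·I·cosφ = 1.732×690×68.9×0.918 = 75589 W
P_out = 86.7×746 = 64678 W
Losses = P_in − P_out = 75589 − 64678 = 10911 W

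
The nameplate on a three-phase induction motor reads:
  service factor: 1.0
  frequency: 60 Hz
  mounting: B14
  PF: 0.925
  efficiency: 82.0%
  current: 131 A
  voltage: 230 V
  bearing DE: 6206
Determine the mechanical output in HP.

53.1 HP

P_in = √3·V·I·cosφ = 1.732 × 230 × 131 × 0.925 = 48271 W
P_out = η·P_in = 0.82 × 48271 = 39582 W
= 39582/746 = 53.1 HP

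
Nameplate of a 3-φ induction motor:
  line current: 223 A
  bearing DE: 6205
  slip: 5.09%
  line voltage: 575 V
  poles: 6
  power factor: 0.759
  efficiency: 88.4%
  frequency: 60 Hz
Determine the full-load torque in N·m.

P_in = √3·V·I·cosφ = 1.732 × 575 × 223 × 0.759 = 168563 W
P_out = η·P_in = 0.884 × 168563 = 149010 W
n_s = 120×60/6 = 1200 rpm; n = 1200×(1−0.0509) = 1139 rpm
ω = 2π×1139/60 = 119.3 rad/s
τ = P_out/ω = 149010/119.3 = 1250 N·m

1250 N·m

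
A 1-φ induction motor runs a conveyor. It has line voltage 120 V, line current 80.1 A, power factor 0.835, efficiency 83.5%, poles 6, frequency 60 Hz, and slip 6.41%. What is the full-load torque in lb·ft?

42 lb·ft

P_in = V·I·cosφ = 120 × 80.1 × 0.835 = 8026 W
P_out = η·P_in = 0.835 × 8026 = 6702 W
n_s = 120×60/6 = 1200 rpm; n = 1200×(1−0.0641) = 1123 rpm
ω = 2π×1123/60 = 117.6 rad/s
τ = P_out/ω = 6702/117.6 = 56.99 N·m
In lb·ft: 56.99/1.356 = 42 lb·ft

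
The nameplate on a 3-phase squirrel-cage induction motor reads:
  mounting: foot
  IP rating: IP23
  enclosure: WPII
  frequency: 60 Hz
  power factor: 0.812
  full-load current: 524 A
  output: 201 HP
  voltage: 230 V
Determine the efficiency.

88.5 %

P_out = 201 × 746 = 149946 W
P_in = √3·V_L·I_L·cosφ = 1.732 × 230 × 524 × 0.812 = 169497 W
η = P_out / P_in = 149946 / 169497 = 0.885 = 88.5%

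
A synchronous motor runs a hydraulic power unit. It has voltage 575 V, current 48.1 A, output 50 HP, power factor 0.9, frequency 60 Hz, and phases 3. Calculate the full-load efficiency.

P_out = 50 × 746 = 37300 W
P_in = √3·V_L·I_L·cosφ = 1.732 × 575 × 48.1 × 0.9 = 43113 W
η = P_out / P_in = 37300 / 43113 = 0.865 = 86.5%

86.5 %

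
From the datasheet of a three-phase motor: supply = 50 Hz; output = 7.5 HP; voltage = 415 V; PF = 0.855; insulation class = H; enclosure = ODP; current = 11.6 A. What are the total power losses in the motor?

1530 W

P_in = √3·V·I·cosφ = 1.732×415×11.6×0.855 = 7129 W
P_out = 7.5×746 = 5595 W
Losses = P_in − P_out = 7129 − 5595 = 1534 W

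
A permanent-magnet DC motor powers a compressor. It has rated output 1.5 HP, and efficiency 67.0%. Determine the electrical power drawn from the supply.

P_out = 1.5 × 746 = 1119 W
P_in = P_out/η = 1119/0.67 = 1670 W = 1.67 kW

1.67 kW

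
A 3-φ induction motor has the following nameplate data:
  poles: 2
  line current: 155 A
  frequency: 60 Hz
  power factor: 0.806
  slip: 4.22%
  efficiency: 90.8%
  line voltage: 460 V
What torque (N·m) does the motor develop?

P_in = √3·V·I·cosφ = 1.732 × 460 × 155 × 0.806 = 99534 W
P_out = η·P_in = 0.908 × 99534 = 90377 W
n_s = 120×60/2 = 3600 rpm; n = 3600×(1−0.0422) = 3448 rpm
ω = 2π×3448/60 = 361.1 rad/s
τ = P_out/ω = 90377/361.1 = 250 N·m

250 N·m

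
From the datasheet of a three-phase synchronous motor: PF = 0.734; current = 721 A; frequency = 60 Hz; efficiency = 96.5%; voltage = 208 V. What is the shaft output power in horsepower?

247 HP

P_in = √3·V·I·cosφ = 1.732 × 208 × 721 × 0.734 = 190653 W
P_out = η·P_in = 0.965 × 190653 = 183980 W
= 183980/746 = 247 HP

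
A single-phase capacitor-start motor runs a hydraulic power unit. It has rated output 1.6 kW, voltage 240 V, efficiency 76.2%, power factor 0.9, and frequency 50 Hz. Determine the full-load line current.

P_out = 1.6 kW = 1600 W
P_in = P_out / η = 1600 / 0.762 = 2100 W
I = P_in / (V·cosφ) = 2100 / (240 × 0.9) = 9.72 A

9.72 A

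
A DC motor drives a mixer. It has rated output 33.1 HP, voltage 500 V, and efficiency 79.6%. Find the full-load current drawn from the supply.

62 A

P_out = 33.1 × 746 = 24693 W
P_in = P_out / η = 24693 / 0.796 = 31021 W
I = P_in / V = 31021 / 500 = 62 A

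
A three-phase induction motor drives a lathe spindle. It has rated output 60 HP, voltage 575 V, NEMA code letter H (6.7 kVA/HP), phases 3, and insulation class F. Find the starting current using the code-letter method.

S_LR = 6.7 × 60 = 402 kVA
I_LR = S_LR/(√3·V_L) = 402000/(1.732×575) = 404 A

404 A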